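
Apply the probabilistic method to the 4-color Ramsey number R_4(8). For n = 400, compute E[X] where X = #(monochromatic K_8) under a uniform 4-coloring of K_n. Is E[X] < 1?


E[X] = C(400, 8) · 4^{1 − 28} = 15148408086508950 · 4^{−27} = 15148408086508950/18014398509481984.
As a reduced fraction: E[X] = 7574204043254475/9007199254740992 ≈ 0.8409056.
Is E[X] < 1? YES.
Since E[X] < 1, there exists a 4-coloring of K_{400} with no monochromatic K_8; hence R_4(8) > 400.

E[X] = 7574204043254475/9007199254740992 ≈ 0.8409056; E[X] < 1, so R_4(8) > 400.


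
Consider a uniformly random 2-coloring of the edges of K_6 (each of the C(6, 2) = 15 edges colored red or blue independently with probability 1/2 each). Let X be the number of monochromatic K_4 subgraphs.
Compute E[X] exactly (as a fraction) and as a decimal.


Let X = Σ_S X_S over the C(6, 4) = 15 subsets S of size 4, where X_S = 1 if the K_4 on S is monochromatic.
For a fixed S, the K_4 on S has C(4, 2) = 6 edges. P[all 6 edges red] = (1/2)^6, and likewise for blue, so P[monochromatic] = 2·(1/2)^6 = 2^{1 − 6} = 1/32.
Summing: E[X] = C(6, 4) · 2^{1 − 6} = 15 · 1/32 = 15/32.
Numerically: E[X] ≈ 0.468750.

E[X] = C(6,4)·2^(1−C(4,2)) = 15/32 ≈ 0.468750.


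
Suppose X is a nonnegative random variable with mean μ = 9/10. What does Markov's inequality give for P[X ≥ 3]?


μ = E[X] = 9/10, a = 3.
Markov: P[X ≥ 3] ≤ μ/a = (9/10)/3 = 3/10.
Numerically: ≈ 0.3000.
(Since a = 3 > μ = 0.9000, the bound 3/10 is < 1 and informative.)

P[X ≥ 3] ≤ 3/10 ≈ 0.3000.


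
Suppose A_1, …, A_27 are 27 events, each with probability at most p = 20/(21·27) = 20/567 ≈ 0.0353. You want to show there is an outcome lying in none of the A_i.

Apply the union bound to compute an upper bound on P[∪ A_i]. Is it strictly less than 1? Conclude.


Union bound: P[∪_{i=1}^{27} A_i] ≤ Σ_i P[A_i] ≤ 27·p = 27·(20/567) = 20/21.
Numerically: 20/21 ≈ 0.9524.
Is 20/21 < 1? YES.
Since P[∪ A_i] ≤ 20/21 < 1, the complement has P[∩ A_i^c] ≥ 1 − 20/21 = 1/21 > 0, so some outcome avoids every A_i.

27·p = 20/21 ≈ 0.9524; existence CERTIFIED by the union bound.


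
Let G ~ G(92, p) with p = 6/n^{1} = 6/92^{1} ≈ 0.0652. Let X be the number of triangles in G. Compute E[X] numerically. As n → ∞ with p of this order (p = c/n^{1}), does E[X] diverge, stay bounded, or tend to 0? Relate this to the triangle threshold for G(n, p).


Number of potential triangles: C(92, 3) = 125580.
Each occurs with probability p³ ≈ (0.0652)³ ≈ 2.77390e-04.
By linearity: E[X] = C(92, 3)·p³ ≈ 125580 · 2.77390e-04 ≈ 34.835.
Here α = 1, so p = 6/n is exactly at the triangle threshold p ~ 1/n. Asymptotically E[X] → c³/6 = 6³/6 = 36 ≈ 36.000, a bounded constant. In this regime the triangle count is asymptotically Poisson(c³/6).

E[X] ≈ 34.835; in regime p = Θ(1/n^{1}) E[X] stays bounded (at the triangle threshold p ~ 1/n).


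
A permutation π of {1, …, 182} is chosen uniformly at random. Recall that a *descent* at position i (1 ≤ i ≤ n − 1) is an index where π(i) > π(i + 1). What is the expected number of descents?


Write X = Σ X_I over i = 1, …, 181, with X_I the indicator of one descent.
There are 181 indicators.
For each fixed i, the pair (π(i), π(i+1)) is a uniformly random ordered pair of distinct values from {1, …, 182}; by symmetry P[π(i) > π(i+1)] = 1/2.
By linearity: E[X] = 181 · (1/2) = (182 − 1) · (1/2) = 181/2 ≈ 90.50000.

E[X] = 181/2 = 90.50000.


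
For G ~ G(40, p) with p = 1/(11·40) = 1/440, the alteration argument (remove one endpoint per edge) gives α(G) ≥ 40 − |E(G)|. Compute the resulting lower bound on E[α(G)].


E[|E(G)|] = C(40, 2)·p = 780 · (1/440) = 39/22.
E[α(G)] ≥ n − E[|E(G)|] = 40 − 39/22 = 841/22.
Numerically: ≈ 38.227.
(This is only a lower bound; the true E[α(G)] may be larger.)

E[α(G)] ≥ 841/22 ≈ 38.227.


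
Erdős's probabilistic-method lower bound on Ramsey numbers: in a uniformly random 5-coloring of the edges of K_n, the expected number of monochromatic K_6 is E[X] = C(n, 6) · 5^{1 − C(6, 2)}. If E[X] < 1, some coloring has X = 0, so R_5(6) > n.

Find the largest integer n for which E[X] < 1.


We need C(n, 6) · 5^{1 − 15} < 1, i.e. C(n, 6) < 5^{15 − 1} = 6103515625.
Check values of n near the boundary:
  n = 124: C(124, 6) = 4465475476; 4465475476 < 6103515625? YES
  n = 125: C(125, 6) = 4690625500; 4690625500 < 6103515625? YES
  n = 126: C(126, 6) = 4925156775; 4925156775 < 6103515625? YES
  n = 127: C(127, 6) = 5169379425; 5169379425 < 6103515625? YES
  n = 128: C(128, 6) = 5423611200; 5423611200 < 6103515625? YES
  n = 129: C(129, 6) = 5688177600; 5688177600 < 6103515625? YES
  n = 130: C(130, 6) = 5963412000; 5963412000 < 6103515625? YES
  n = 131: C(131, 6) = 6249655776; 6249655776 < 6103515625? NO
The largest n with C(n, 6) < 6103515625 is n = 130 (where E[X] = 47707296/48828125 ≈ 0.977). Hence R_5(6) > 130, i.e. R_5(6) ≥ 131.

Largest n = 130; hence R_5(6) > 130.


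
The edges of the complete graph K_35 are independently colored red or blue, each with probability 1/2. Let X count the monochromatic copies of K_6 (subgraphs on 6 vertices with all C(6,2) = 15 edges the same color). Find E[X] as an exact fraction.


Let X = Σ_S X_S over the C(35, 6) = 1623160 subsets S of size 6, where X_S = 1 if the K_6 on S is monochromatic.
For a fixed S, the K_6 on S has C(6, 2) = 15 edges. P[all 15 edges red] = (1/2)^15, and likewise for blue, so P[monochromatic] = 2·(1/2)^15 = 2^{1 − 15} = 1/16384.
By linearity: E[X] = C(35, 6) · 2^{1 − 15} = 1623160 · 1/16384 = 202895/2048.
Numerically: E[X] ≈ 99.070.

E[X] = C(35,6)·2^(1−C(6,2)) = 202895/2048 ≈ 99.070.


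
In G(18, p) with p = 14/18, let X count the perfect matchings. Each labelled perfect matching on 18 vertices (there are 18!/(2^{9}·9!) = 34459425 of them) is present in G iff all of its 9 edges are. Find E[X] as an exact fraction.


K_18 has 18!/(2^{9}·9!) = 34459425 labelled perfect matchings.
For each such perfect matching H, let X_H = 1 if all 9 edges of H are present in G. Then P[X_H = 1] = p^{9} = (7/9)^{9} = 40353607/387420489.
By linearity of expectation: E[X] = Σ_H E[X_H] = 34459425 · p^{9} = 34459425 · 40353607/387420489 = 17167433257975/4782969.
Numerically: E[X] ≈ 3.589e+06.

E[X] = 34459425 · (7/9)^{9} = 17167433257975/4782969 ≈ 3.589e+06.


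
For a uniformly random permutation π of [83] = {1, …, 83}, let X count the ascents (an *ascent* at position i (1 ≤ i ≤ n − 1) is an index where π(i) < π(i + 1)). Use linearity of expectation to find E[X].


Write X = Σ X_I over i = 1, …, 82, with X_I the indicator of one ascent.
There are 82 indicators.
For each fixed i, the pair (π(i), π(i+1)) is a uniformly random ordered pair of distinct values from {1, …, 83}; by symmetry P[π(i) < π(i+1)] = 1/2.
By linearity: E[X] = 82 · (1/2) = (83 − 1) · (1/2) = 41 ≈ 41.00000.

E[X] = 41 = 41.00000.


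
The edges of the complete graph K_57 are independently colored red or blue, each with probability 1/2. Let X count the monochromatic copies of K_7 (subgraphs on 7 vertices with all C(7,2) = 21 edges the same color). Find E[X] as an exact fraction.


Let X = Σ_S X_S over the C(57, 7) = 264385836 subsets S of size 7, where X_S = 1 if the K_7 on S is monochromatic.
For a fixed S, the K_7 on S has C(7, 2) = 21 edges. P[all 21 edges red] = (1/2)^21, and likewise for blue, so P[monochromatic] = 2·(1/2)^21 = 2^{1 − 21} = 1/1048576.
By linearity: E[X] = C(57, 7) · 2^{1 − 21} = 264385836 · 1/1048576 = 66096459/262144.
Numerically: E[X] ≈ 252.13798.

E[X] = C(57,7)·2^(1−C(7,2)) = 66096459/262144 ≈ 252.13798.


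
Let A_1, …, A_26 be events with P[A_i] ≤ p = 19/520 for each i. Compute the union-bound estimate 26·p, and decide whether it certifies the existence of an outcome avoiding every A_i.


Union bound: P[∪_{i=1}^{26} A_i] ≤ Σ_i P[A_i] ≤ 26·p = 26·(19/520) = 19/20.
Numerically: 19/20 ≈ 0.950.
Is 19/20 < 1? YES.
Since P[∪ A_i] ≤ 19/20 < 1, the complement has P[∩ A_i^c] ≥ 1 − 19/20 = 1/20 > 0, so some outcome avoids every A_i.

26·p = 19/20 ≈ 0.950; existence CERTIFIED by the union bound.


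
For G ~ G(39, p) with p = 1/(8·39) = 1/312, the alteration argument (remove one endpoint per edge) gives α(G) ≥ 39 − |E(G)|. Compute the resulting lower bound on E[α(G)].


E[|E(G)|] = C(39, 2)·p = 741 · (1/312) = 19/8.
E[α(G)] ≥ n − E[|E(G)|] = 39 − 19/8 = 293/8.
Numerically: ≈ 36.6250.
(This is only a lower bound; the true E[α(G)] may be larger.)

E[α(G)] ≥ 293/8 ≈ 36.6250.


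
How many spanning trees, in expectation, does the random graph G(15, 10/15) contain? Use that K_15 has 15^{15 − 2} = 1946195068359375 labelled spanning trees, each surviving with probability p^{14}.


K_15 has 15^{15 − 2} = 1946195068359375 labelled spanning trees.
For each such spanning tree H, let X_H = 1 if all 14 edges of H are present in G. Then P[X_H = 1] = p^{14} = (2/3)^{14} = 16384/4782969.
Summing the indicators: E[X] = Σ_H E[X_H] = 1946195068359375 · p^{14} = 1946195068359375 · 16384/4782969 = 20000000000000/3.
Numerically: E[X] ≈ 6.66667e+12.

E[X] = 1946195068359375 · (2/3)^{14} = 20000000000000/3 ≈ 6.66667e+12.


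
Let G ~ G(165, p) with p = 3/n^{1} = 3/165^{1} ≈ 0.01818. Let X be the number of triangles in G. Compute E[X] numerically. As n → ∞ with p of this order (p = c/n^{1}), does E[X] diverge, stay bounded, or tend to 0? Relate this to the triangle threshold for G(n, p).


Number of potential triangles: C(165, 3) = 735130.
Each occurs with probability p³ ≈ (0.01818)³ ≈ 6.010518e-06.
By linearity: E[X] = C(165, 3)·p³ ≈ 735130 · 6.010518e-06 ≈ 4.4185.
Here α = 1, so p = 3/n is exactly at the triangle threshold p ~ 1/n. Asymptotically E[X] → c³/6 = 3³/6 = 9/2 ≈ 4.5000, a bounded constant. In this regime the triangle count is asymptotically Poisson(c³/6).

E[X] ≈ 4.4185; in regime p = Θ(1/n^{1}) E[X] stays bounded (at the triangle threshold p ~ 1/n).


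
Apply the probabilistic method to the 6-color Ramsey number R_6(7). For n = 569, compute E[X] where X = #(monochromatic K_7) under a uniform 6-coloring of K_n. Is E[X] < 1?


E[X] = C(569, 7) · 6^{1 − 21} = 3692032389858348 · 6^{−20} = 3692032389858348/3656158440062976.
As a reduced fraction: E[X] = 34185485091281/33853318889472 ≈ 1.009812.
Is E[X] < 1? NO.
Since E[X] ≥ 1, the first-moment bound is inconclusive at n = 569; it does NOT by itself certify R_6(7) > 569.

E[X] = 34185485091281/33853318889472 ≈ 1.009812; E[X] ≥ 1; first-moment method inconclusive here.


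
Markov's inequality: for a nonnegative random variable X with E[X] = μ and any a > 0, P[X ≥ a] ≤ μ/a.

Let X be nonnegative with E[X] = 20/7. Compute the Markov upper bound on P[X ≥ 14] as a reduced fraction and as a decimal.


μ = E[X] = 20/7, a = 14.
Markov: P[X ≥ 14] ≤ μ/a = (20/7)/14 = 10/49.
Numerically: ≈ 0.204.
(Since a = 14 > μ = 2.857, the bound 10/49 is < 1 and informative.)

P[X ≥ 14] ≤ 10/49 ≈ 0.204.


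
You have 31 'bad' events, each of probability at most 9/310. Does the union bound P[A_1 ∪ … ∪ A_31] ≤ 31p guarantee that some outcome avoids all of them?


Union bound: P[∪_{i=1}^{31} A_i] ≤ Σ_i P[A_i] ≤ 31·p = 31·(9/310) = 9/10.
Numerically: 9/10 ≈ 0.9000000.
Is 9/10 < 1? YES.
Since P[∪ A_i] ≤ 9/10 < 1, the complement has P[∩ A_i^c] ≥ 1 − 9/10 = 1/10 > 0, so some outcome avoids every A_i.

31·p = 9/10 ≈ 0.9000000; existence CERTIFIED by the union bound.


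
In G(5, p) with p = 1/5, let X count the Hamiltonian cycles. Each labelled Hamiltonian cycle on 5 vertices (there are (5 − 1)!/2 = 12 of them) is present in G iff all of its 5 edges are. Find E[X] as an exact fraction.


K_5 has (5 − 1)!/2 = 12 labelled Hamiltonian cycles.
For each such Hamiltonian cycle H, let X_H = 1 if all 5 edges of H are present in G. Then P[X_H = 1] = p^{5} = (1/5)^{5} = 1/3125.
Summing the indicators: E[X] = Σ_H E[X_H] = 12 · p^{5} = 12 · 1/3125 = 12/3125.
Numerically: E[X] ≈ 0.00384.

E[X] = 12 · (1/5)^{5} = 12/3125 ≈ 0.00384.


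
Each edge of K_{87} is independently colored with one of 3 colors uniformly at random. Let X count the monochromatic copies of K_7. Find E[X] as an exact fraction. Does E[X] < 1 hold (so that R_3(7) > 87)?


E[X] = C(87, 7) · 3^{1 − 21} = 5843355957 · 3^{−20} = 5843355957/3486784401.
As a reduced fraction: E[X] = 72140197/43046721 ≈ 1.67586.
Is E[X] < 1? NO.
Since E[X] ≥ 1, the first-moment bound is inconclusive at n = 87; it does NOT by itself certify R_3(7) > 87.

E[X] = 72140197/43046721 ≈ 1.67586; E[X] ≥ 1; first-moment method inconclusive here.


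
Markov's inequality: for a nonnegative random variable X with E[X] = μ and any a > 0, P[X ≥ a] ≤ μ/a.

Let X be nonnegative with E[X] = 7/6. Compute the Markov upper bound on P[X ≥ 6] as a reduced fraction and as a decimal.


μ = E[X] = 7/6, a = 6.
Markov: P[X ≥ 6] ≤ μ/a = (7/6)/6 = 7/36.
Numerically: ≈ 0.1944.
(Since a = 6 > μ = 1.1667, the bound 7/36 is < 1 and informative.)

P[X ≥ 6] ≤ 7/36 ≈ 0.1944.


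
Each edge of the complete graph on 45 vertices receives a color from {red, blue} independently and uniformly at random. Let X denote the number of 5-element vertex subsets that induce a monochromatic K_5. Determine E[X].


Let X = Σ_S X_S over the C(45, 5) = 1221759 subsets S of size 5, where X_S = 1 if the K_5 on S is monochromatic.
For a fixed S, the K_5 on S has C(5, 2) = 10 edges. P[all 10 edges red] = (1/2)^10, and likewise for blue, so P[monochromatic] = 2·(1/2)^10 = 2^{1 − 10} = 1/512.
By linearity: E[X] = C(45, 5) · 2^{1 − 10} = 1221759 · 1/512 = 1221759/512.
Numerically: E[X] ≈ 2386.2480.

E[X] = C(45,5)·2^(1−C(5,2)) = 1221759/512 ≈ 2386.2480.


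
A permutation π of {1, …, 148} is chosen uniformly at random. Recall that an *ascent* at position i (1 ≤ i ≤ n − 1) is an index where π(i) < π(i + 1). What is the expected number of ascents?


Write X = Σ X_I over i = 1, …, 147, with X_I the indicator of one ascent.
There are 147 indicators.
For each fixed i, the pair (π(i), π(i+1)) is a uniformly random ordered pair of distinct values from {1, …, 148}; by symmetry P[π(i) < π(i+1)] = 1/2.
By linearity: E[X] = 147 · (1/2) = (148 − 1) · (1/2) = 147/2 ≈ 73.5000.

E[X] = 147/2 = 73.5000.


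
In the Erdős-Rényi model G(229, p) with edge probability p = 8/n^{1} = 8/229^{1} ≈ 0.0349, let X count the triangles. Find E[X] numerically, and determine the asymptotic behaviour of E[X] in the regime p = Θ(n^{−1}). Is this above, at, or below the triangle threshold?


Number of potential triangles: C(229, 3) = 1975354.
Each occurs with probability p³ ≈ (0.0349)³ ≈ 4.26347e-05.
By linearity: E[X] = C(229, 3)·p³ ≈ 1975354 · 4.26347e-05 ≈ 84.219.
Here α = 1, so p = 8/n is exactly at the triangle threshold p ~ 1/n. Asymptotically E[X] → c³/6 = 8³/6 = 256/3 ≈ 85.333, a bounded constant. In this regime the triangle count is asymptotically Poisson(c³/6).

E[X] ≈ 84.219; in regime p = Θ(1/n^{1}) E[X] stays bounded (at the triangle threshold p ~ 1/n).


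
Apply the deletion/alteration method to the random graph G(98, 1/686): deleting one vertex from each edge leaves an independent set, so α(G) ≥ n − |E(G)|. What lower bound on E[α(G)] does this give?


E[|E(G)|] = C(98, 2)·p = 4753 · (1/686) = 97/14.
E[α(G)] ≥ n − E[|E(G)|] = 98 − 97/14 = 1275/14.
Numerically: ≈ 91.071.
(This is only a lower bound; the true E[α(G)] may be larger.)

E[α(G)] ≥ 1275/14 ≈ 91.071.


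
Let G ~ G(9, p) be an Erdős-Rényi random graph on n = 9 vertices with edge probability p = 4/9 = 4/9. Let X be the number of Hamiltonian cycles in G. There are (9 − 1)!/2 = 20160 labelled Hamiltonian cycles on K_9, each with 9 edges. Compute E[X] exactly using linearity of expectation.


K_9 has (9 − 1)!/2 = 20160 labelled Hamiltonian cycles.
For each such Hamiltonian cycle H, let X_H = 1 if all 9 edges of H are present in G. Then P[X_H = 1] = p^{9} = (4/9)^{9} = 262144/387420489.
By linearity of expectation: E[X] = Σ_H E[X_H] = 20160 · p^{9} = 20160 · 262144/387420489 = 587202560/43046721.
Numerically: E[X] ≈ 13.64.

E[X] = 20160 · (4/9)^{9} = 587202560/43046721 ≈ 13.64.


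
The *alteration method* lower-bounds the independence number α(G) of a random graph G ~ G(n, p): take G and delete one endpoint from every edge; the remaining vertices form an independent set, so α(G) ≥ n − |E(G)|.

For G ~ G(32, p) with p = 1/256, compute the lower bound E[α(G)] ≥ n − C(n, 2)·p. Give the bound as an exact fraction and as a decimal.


E[|E(G)|] = C(32, 2)·p = 496 · (1/256) = 31/16.
E[α(G)] ≥ n − E[|E(G)|] = 32 − 31/16 = 481/16.
Numerically: ≈ 30.062.
(This is only a lower bound; the true E[α(G)] may be larger.)

E[α(G)] ≥ 481/16 ≈ 30.062.


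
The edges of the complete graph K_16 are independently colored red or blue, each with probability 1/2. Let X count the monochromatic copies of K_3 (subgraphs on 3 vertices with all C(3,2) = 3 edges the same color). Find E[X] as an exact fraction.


Let X = Σ_S X_S over the C(16, 3) = 560 subsets S of size 3, where X_S = 1 if the K_3 on S is monochromatic.
For a fixed S, the K_3 on S has C(3, 2) = 3 edges. P[all 3 edges red] = (1/2)^3, and likewise for blue, so P[monochromatic] = 2·(1/2)^3 = 2^{1 − 3} = 1/4.
By linearity of expectation: E[X] = C(16, 3) · 2^{1 − 3} = 560 · 1/4 = 140.
Numerically: E[X] ≈ 140.000000.

E[X] = C(16,3)·2^(1−C(3,2)) = 140 ≈ 140.000000.


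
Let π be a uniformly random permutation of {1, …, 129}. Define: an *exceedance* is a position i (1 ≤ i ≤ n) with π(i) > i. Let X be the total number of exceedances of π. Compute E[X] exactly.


Write X = Σ_{i=1}^{129} X_i, where X_i = 1_{π(i) > i}.
For each fixed i, π(i) is uniform over {1, …, 129} (marginal of a uniform permutation), so P[π(i) > i] = (n − i)/n. Summing: Σ_{i=1}^{129} (n − i)/n = (0 + 1 + … + 128)/129 = 129(129 − 1)/(2·129) = (129 − 1)/2.
Hence E[X] = Σ_{i=1}^{129} (129 − i)/129 = 64 ≈ 64.0000.

E[X] = 64 = 64.0000.


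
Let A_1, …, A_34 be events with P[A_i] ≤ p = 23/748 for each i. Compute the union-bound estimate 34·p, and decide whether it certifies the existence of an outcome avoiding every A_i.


Union bound: P[∪_{i=1}^{34} A_i] ≤ Σ_i P[A_i] ≤ 34·p = 34·(23/748) = 23/22.
Numerically: 23/22 ≈ 1.04545.
Is 23/22 < 1? NO.
Since the bound 23/22 is ≥ 1, the union bound is uninformative here; it does NOT by itself certify existence.

34·p = 23/22 ≈ 1.04545; existence NOT certified by the union bound.


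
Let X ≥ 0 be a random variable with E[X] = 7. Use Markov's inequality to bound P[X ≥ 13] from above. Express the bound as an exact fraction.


μ = E[X] = 7, a = 13.
Markov: P[X ≥ 13] ≤ μ/a = (7)/13 = 7/13.
Numerically: ≈ 0.5385.
(Since a = 13 > μ = 7.0000, the bound 7/13 is < 1 and informative.)

P[X ≥ 13] ≤ 7/13 ≈ 0.5385.


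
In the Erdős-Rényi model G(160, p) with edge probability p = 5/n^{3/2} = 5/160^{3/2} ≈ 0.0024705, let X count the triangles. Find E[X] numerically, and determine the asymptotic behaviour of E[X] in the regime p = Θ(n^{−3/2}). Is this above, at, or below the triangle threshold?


Number of potential triangles: C(160, 3) = 669920.
Each occurs with probability p³ ≈ (0.0024705)³ ≈ 1.5078915e-08.
By linearity: E[X] = C(160, 3)·p³ ≈ 669920 · 1.5078915e-08 ≈ 0.01010.
Since α = 3/2 > 1, p = c/n^{3/2} = o(1/n) is below the triangle threshold p ~ 1/n. Asymptotically E[X] ~ (c³/6)·n^{3(1−α)} = (5³/6)·n^{-1.5} → 0, so by Markov's inequality G has no triangles w.h.p.

E[X] ≈ 0.01010; in regime p = Θ(1/n^{3/2}) E[X] tends to 0 (below the triangle threshold p ~ 1/n).


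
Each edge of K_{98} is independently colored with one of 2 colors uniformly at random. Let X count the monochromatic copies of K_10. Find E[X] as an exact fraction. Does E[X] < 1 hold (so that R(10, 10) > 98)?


E[X] = C(98, 10) · 2^{1 − 45} = 14005614014756 · 2^{−44} = 14005614014756/17592186044416.
As a reduced fraction: E[X] = 3501403503689/4398046511104 ≈ 0.796127.
Is E[X] < 1? YES.
Since E[X] < 1, there exists a 2-coloring of K_{98} with no monochromatic K_10; hence R(10, 10) > 98.

E[X] = 3501403503689/4398046511104 ≈ 0.796127; E[X] < 1, so R(10, 10) > 98.


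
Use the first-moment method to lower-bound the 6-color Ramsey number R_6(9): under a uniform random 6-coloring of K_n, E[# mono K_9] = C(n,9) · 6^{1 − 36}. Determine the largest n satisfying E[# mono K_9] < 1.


We need C(n, 9) · 6^{1 − 36} < 1, i.e. C(n, 9) < 6^{36 − 1} = 1719070799748422591028658176.
Check values of n near the boundary:
  n = 4406: C(4406, 9) = 1710356485221788389505285700; 1710356485221788389505285700 < 1719070799748422591028658176? YES
  n = 4407: C(4407, 9) = 1713856532599459170657070050; 1713856532599459170657070050 < 1719070799748422591028658176? YES
  n = 4408: C(4408, 9) = 1717362945146264156457459600; 1717362945146264156457459600 < 1719070799748422591028658176? YES
  n = 4409: C(4409, 9) = 1720875732988608787686577131; 1720875732988608787686577131 < 1719070799748422591028658176? NO
  n = 4410: C(4410, 9) = 1724394906266704102180823710; 1724394906266704102180823710 < 1719070799748422591028658176? NO
The largest n with C(n, 9) < 1719070799748422591028658176 is n = 4408 (where E[X] = 35778394690547169926197075/35813974994758803979763712 ≈ 0.999). Hence R_6(9) > 4408, i.e. R_6(9) ≥ 4409.

Largest n = 4408; hence R_6(9) > 4408.


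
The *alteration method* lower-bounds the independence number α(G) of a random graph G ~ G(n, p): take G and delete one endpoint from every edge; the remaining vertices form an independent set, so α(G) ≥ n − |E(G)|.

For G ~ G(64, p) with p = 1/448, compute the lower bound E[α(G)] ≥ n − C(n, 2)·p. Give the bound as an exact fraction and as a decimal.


E[|E(G)|] = C(64, 2)·p = 2016 · (1/448) = 9/2.
E[α(G)] ≥ n − E[|E(G)|] = 64 − 9/2 = 119/2.
Numerically: ≈ 59.500.
(This is only a lower bound; the true E[α(G)] may be larger.)

E[α(G)] ≥ 119/2 ≈ 59.500.


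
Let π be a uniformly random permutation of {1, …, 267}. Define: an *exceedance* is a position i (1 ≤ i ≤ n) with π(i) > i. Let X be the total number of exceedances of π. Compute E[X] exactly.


Write X = Σ_{i=1}^{267} X_i, where X_i = 1_{π(i) > i}.
For each fixed i, π(i) is uniform over {1, …, 267} (marginal of a uniform permutation), so P[π(i) > i] = (n − i)/n. Summing: Σ_{i=1}^{267} (n − i)/n = (0 + 1 + … + 266)/267 = 267(267 − 1)/(2·267) = (267 − 1)/2.
Hence E[X] = Σ_{i=1}^{267} (267 − i)/267 = 133 ≈ 133.000.

E[X] = 133 = 133.000.


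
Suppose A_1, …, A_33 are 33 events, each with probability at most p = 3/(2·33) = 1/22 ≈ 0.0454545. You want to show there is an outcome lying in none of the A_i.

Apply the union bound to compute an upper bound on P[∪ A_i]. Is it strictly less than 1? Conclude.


Union bound: P[∪_{i=1}^{33} A_i] ≤ Σ_i P[A_i] ≤ 33·p = 33·(1/22) = 3/2.
Numerically: 3/2 ≈ 1.5000000.
Is 3/2 < 1? NO.
Since the bound 3/2 is ≥ 1, the union bound is uninformative here; it does NOT by itself certify existence.

33·p = 3/2 ≈ 1.5000000; existence NOT certified by the union bound.


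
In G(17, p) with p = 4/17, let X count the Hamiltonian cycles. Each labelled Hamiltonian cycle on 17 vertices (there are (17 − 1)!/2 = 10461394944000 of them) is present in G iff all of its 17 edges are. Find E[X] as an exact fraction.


K_17 has (17 − 1)!/2 = 10461394944000 labelled Hamiltonian cycles.
For each such Hamiltonian cycle H, let X_H = 1 if all 17 edges of H are present in G. Then P[X_H = 1] = p^{17} = (4/17)^{17} = 17179869184/827240261886336764177.
By linearity: E[X] = Σ_H E[X_H] = 10461394944000 · p^{17} = 10461394944000 · 17179869184/827240261886336764177 = 179725396620079005696000/827240261886336764177.
Numerically: E[X] ≈ 217.259.

E[X] = 10461394944000 · (4/17)^{17} = 179725396620079005696000/827240261886336764177 ≈ 217.259.


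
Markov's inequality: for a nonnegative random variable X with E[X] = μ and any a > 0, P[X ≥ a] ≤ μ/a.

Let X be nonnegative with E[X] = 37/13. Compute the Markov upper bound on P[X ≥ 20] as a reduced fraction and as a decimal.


μ = E[X] = 37/13, a = 20.
Markov: P[X ≥ 20] ≤ μ/a = (37/13)/20 = 37/260.
Numerically: ≈ 0.1423.
(Since a = 20 > μ = 2.8462, the bound 37/260 is < 1 and informative.)

P[X ≥ 20] ≤ 37/260 ≈ 0.1423.


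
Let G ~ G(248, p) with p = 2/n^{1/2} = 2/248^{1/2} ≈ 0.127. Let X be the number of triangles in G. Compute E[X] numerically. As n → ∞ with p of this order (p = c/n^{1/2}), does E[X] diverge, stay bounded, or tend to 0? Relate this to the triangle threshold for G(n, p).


Number of potential triangles: C(248, 3) = 2511496.
Each occurs with probability p³ ≈ (0.127)³ ≈ 2.04838915e-03.
By linearity: E[X] = C(248, 3)·p³ ≈ 2511496 · 2.04838915e-03 ≈ 5144.521145.
Since α = 1/2 < 1, p = c/n^{1/2} ≫ 1/n is above the triangle threshold p ~ 1/n. Asymptotically E[X] ~ (c³/6)·n^{3(1−α)} = (2³/6)·n^{1.5} → ∞; triangles are abundant w.h.p.

E[X] ≈ 5144.521145; in regime p = Θ(1/n^{1/2}) E[X] diverges (above the triangle threshold p ~ 1/n).


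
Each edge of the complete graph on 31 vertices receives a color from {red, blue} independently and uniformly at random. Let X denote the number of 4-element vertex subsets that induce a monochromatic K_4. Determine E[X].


Let X = Σ_S X_S over the C(31, 4) = 31465 subsets S of size 4, where X_S = 1 if the K_4 on S is monochromatic.
For a fixed S, the K_4 on S has C(4, 2) = 6 edges. P[all 6 edges red] = (1/2)^6, and likewise for blue, so P[monochromatic] = 2·(1/2)^6 = 2^{1 − 6} = 1/32.
By linearity: E[X] = C(31, 4) · 2^{1 − 6} = 31465 · 1/32 = 31465/32.
Numerically: E[X] ≈ 983.281.

E[X] = C(31,4)·2^(1−C(4,2)) = 31465/32 ≈ 983.281.


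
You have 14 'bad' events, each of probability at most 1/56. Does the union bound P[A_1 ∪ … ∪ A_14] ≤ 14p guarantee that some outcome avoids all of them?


Union bound: P[∪_{i=1}^{14} A_i] ≤ Σ_i P[A_i] ≤ 14·p = 14·(1/56) = 1/4.
Numerically: 1/4 ≈ 0.2500000.
Is 1/4 < 1? YES.
Since P[∪ A_i] ≤ 1/4 < 1, the complement has P[∩ A_i^c] ≥ 1 − 1/4 = 3/4 > 0, so some outcome avoids every A_i.

14·p = 1/4 ≈ 0.2500000; existence CERTIFIED by the union bound.


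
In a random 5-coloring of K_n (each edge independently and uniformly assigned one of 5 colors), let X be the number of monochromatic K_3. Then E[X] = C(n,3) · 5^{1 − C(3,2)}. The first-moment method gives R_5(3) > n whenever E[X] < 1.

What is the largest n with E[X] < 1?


We need C(n, 3) · 5^{1 − 3} < 1, i.e. C(n, 3) < 5^{3 − 1} = 25.
Check values of n near the boundary:
  n = 4: C(4, 3) = 4; 4 < 25? YES
  n = 5: C(5, 3) = 10; 10 < 25? YES
  n = 6: C(6, 3) = 20; 20 < 25? YES
  n = 7: C(7, 3) = 35; 35 < 25? NO
  n = 8: C(8, 3) = 56; 56 < 25? NO
  n = 9: C(9, 3) = 84; 84 < 25? NO
The largest n with C(n, 3) < 25 is n = 6 (where E[X] = 4/5 ≈ 0.800). Hence R_5(3) > 6, i.e. R_5(3) ≥ 7.

Largest n = 6; hence R_5(3) > 6.


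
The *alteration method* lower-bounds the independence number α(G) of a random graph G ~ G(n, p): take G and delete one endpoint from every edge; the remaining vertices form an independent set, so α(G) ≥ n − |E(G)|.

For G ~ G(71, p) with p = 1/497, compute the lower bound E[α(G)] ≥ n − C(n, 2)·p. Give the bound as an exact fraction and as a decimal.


E[|E(G)|] = C(71, 2)·p = 2485 · (1/497) = 5.
E[α(G)] ≥ n − E[|E(G)|] = 71 − 5 = 66.
Numerically: ≈ 66.0000.
(This is only a lower bound; the true E[α(G)] may be larger.)

E[α(G)] ≥ 66 ≈ 66.0000.


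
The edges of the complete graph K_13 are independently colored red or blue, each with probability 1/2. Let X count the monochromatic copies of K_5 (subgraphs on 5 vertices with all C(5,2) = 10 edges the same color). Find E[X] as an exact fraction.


Let X = Σ_S X_S over the C(13, 5) = 1287 subsets S of size 5, where X_S = 1 if the K_5 on S is monochromatic.
For a fixed S, the K_5 on S has C(5, 2) = 10 edges. P[all 10 edges red] = (1/2)^10, and likewise for blue, so P[monochromatic] = 2·(1/2)^10 = 2^{1 − 10} = 1/512.
Summing: E[X] = C(13, 5) · 2^{1 − 10} = 1287 · 1/512 = 1287/512.
Numerically: E[X] ≈ 2.514.

E[X] = C(13,5)·2^(1−C(5,2)) = 1287/512 ≈ 2.514.


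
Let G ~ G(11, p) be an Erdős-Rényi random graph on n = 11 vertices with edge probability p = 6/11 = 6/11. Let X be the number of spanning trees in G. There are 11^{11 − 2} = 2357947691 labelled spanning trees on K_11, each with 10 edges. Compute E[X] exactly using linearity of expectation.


K_11 has 11^{11 − 2} = 2357947691 labelled spanning trees.
For each such spanning tree H, let X_H = 1 if all 10 edges of H are present in G. Then P[X_H = 1] = p^{10} = (6/11)^{10} = 60466176/25937424601.
By linearity: E[X] = Σ_H E[X_H] = 2357947691 · p^{10} = 2357947691 · 60466176/25937424601 = 60466176/11.
Numerically: E[X] ≈ 5.49693e+06.

E[X] = 2357947691 · (6/11)^{10} = 60466176/11 ≈ 5.49693e+06.


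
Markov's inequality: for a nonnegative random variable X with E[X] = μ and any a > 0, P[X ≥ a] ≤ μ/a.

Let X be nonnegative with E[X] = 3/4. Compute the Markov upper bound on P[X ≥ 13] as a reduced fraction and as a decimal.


μ = E[X] = 3/4, a = 13.
Markov: P[X ≥ 13] ≤ μ/a = (3/4)/13 = 3/52.
Numerically: ≈ 0.058.
(Since a = 13 > μ = 0.750, the bound 3/52 is < 1 and informative.)

P[X ≥ 13] ≤ 3/52 ≈ 0.058.


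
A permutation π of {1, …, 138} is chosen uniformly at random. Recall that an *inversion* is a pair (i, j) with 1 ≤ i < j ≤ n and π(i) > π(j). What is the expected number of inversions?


Write X = Σ X_I over the C(138, 2) = 9453 pairs i < j, with X_I the indicator of one inversion.
There are 9453 indicators.
For each fixed pair i < j, the values π(i) and π(j) are two distinct elements of {1, …, 138} in uniformly random order; by symmetry P[π(i) > π(j)] = 1/2.
By linearity: E[X] = 9453 · (1/2) = C(138, 2) · (1/2) = 9453/2 = 9453/2 ≈ 4726.5000.

E[X] = 9453/2 = 4726.5000.


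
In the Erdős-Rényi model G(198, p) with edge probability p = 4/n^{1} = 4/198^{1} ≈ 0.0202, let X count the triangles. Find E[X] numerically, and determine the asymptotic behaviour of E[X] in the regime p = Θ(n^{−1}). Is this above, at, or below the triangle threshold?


Number of potential triangles: C(198, 3) = 1274196.
Each occurs with probability p³ ≈ (0.0202)³ ≈ 8.244881e-06.
By linearity: E[X] = C(198, 3)·p³ ≈ 1274196 · 8.244881e-06 ≈ 10.5056.
Here α = 1, so p = 4/n is exactly at the triangle threshold p ~ 1/n. Asymptotically E[X] → c³/6 = 4³/6 = 32/3 ≈ 10.6667, a bounded constant. In this regime the triangle count is asymptotically Poisson(c³/6).

E[X] ≈ 10.5056; in regime p = Θ(1/n^{1}) E[X] stays bounded (at the triangle threshold p ~ 1/n).


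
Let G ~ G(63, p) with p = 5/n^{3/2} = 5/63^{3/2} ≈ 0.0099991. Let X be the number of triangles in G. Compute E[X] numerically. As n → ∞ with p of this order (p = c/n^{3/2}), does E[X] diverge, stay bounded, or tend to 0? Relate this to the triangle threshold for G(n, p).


Number of potential triangles: C(63, 3) = 39711.
Each occurs with probability p³ ≈ (0.0099991)³ ≈ 9.9971807e-07.
By linearity: E[X] = C(63, 3)·p³ ≈ 39711 · 9.9971807e-07 ≈ 0.03970.
Since α = 3/2 > 1, p = c/n^{3/2} = o(1/n) is below the triangle threshold p ~ 1/n. Asymptotically E[X] ~ (c³/6)·n^{3(1−α)} = (5³/6)·n^{-1.5} → 0, so by Markov's inequality G has no triangles w.h.p.

E[X] ≈ 0.03970; in regime p = Θ(1/n^{3/2}) E[X] tends to 0 (below the triangle threshold p ~ 1/n).


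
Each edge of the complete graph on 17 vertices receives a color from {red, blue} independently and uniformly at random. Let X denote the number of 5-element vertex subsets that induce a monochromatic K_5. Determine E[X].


Let X = Σ_S X_S over the C(17, 5) = 6188 subsets S of size 5, where X_S = 1 if the K_5 on S is monochromatic.
For a fixed S, the K_5 on S has C(5, 2) = 10 edges. P[all 10 edges red] = (1/2)^10, and likewise for blue, so P[monochromatic] = 2·(1/2)^10 = 2^{1 − 10} = 1/512.
By linearity of expectation: E[X] = C(17, 5) · 2^{1 − 10} = 6188 · 1/512 = 1547/128.
Numerically: E[X] ≈ 12.08594.

E[X] = C(17,5)·2^(1−C(5,2)) = 1547/128 ≈ 12.08594.


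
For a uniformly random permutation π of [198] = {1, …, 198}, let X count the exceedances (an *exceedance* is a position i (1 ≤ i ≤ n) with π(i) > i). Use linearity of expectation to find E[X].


Write X = Σ_{i=1}^{198} X_i, where X_i = 1_{π(i) > i}.
For each fixed i, π(i) is uniform over {1, …, 198} (marginal of a uniform permutation), so P[π(i) > i] = (n − i)/n. Summing: Σ_{i=1}^{198} (n − i)/n = (0 + 1 + … + 197)/198 = 198(198 − 1)/(2·198) = (198 − 1)/2.
Hence E[X] = Σ_{i=1}^{198} (198 − i)/198 = 197/2 ≈ 98.500.

E[X] = 197/2 = 98.500.


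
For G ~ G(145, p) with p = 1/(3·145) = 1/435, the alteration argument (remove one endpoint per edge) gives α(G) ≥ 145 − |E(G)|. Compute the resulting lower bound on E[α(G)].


E[|E(G)|] = C(145, 2)·p = 10440 · (1/435) = 24.
E[α(G)] ≥ n − E[|E(G)|] = 145 − 24 = 121.
Numerically: ≈ 121.000.
(This is only a lower bound; the true E[α(G)] may be larger.)

E[α(G)] ≥ 121 ≈ 121.000.


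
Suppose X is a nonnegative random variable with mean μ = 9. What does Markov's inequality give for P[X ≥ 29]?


μ = E[X] = 9, a = 29.
Markov: P[X ≥ 29] ≤ μ/a = (9)/29 = 9/29.
Numerically: ≈ 0.310345.
(Since a = 29 > μ = 9.000000, the bound 9/29 is < 1 and informative.)

P[X ≥ 29] ≤ 9/29 ≈ 0.310345.


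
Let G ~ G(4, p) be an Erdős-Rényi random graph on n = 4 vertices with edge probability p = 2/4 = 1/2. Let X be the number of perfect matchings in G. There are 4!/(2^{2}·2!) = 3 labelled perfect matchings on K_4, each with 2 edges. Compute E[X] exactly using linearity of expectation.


K_4 has 4!/(2^{2}·2!) = 3 labelled perfect matchings.
For each such perfect matching H, let X_H = 1 if all 2 edges of H are present in G. Then P[X_H = 1] = p^{2} = (1/2)^{2} = 1/4.
By linearity: E[X] = Σ_H E[X_H] = 3 · p^{2} = 3 · 1/4 = 3/4.
Numerically: E[X] ≈ 0.75.

E[X] = 3 · (1/2)^{2} = 3/4 ≈ 0.75.


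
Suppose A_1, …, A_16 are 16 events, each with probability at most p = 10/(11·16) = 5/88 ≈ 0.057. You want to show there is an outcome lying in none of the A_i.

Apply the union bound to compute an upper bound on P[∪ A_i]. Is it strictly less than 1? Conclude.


Union bound: P[∪_{i=1}^{16} A_i] ≤ Σ_i P[A_i] ≤ 16·p = 16·(5/88) = 10/11.
Numerically: 10/11 ≈ 0.909.
Is 10/11 < 1? YES.
Since P[∪ A_i] ≤ 10/11 < 1, the complement has P[∩ A_i^c] ≥ 1 − 10/11 = 1/11 > 0, so some outcome avoids every A_i.

16·p = 10/11 ≈ 0.909; existence CERTIFIED by the union bound.


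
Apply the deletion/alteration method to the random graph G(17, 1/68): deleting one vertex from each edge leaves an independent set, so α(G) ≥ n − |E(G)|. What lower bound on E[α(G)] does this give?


E[|E(G)|] = C(17, 2)·p = 136 · (1/68) = 2.
E[α(G)] ≥ n − E[|E(G)|] = 17 − 2 = 15.
Numerically: ≈ 15.00000.
(This is only a lower bound; the true E[α(G)] may be larger.)

E[α(G)] ≥ 15 ≈ 15.00000.


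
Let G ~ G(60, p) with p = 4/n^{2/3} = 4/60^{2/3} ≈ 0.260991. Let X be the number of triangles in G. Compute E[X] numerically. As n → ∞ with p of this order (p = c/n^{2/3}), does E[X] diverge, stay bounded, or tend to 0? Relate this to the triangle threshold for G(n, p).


Number of potential triangles: C(60, 3) = 34220.
Each occurs with probability p³ ≈ (0.260991)³ ≈ 1.77777778e-02.
By linearity: E[X] = C(60, 3)·p³ ≈ 34220 · 1.77777778e-02 ≈ 608.355556.
Since α = 2/3 < 1, p = c/n^{2/3} ≫ 1/n is above the triangle threshold p ~ 1/n. Asymptotically E[X] ~ (c³/6)·n^{3(1−α)} = (4³/6)·n^{1} → ∞; triangles are abundant w.h.p.

E[X] ≈ 608.355556; in regime p = Θ(1/n^{2/3}) E[X] diverges (above the triangle threshold p ~ 1/n).


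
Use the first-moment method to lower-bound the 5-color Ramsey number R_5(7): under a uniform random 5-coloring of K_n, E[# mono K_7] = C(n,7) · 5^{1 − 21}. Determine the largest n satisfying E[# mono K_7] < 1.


We need C(n, 7) · 5^{1 − 21} < 1, i.e. C(n, 7) < 5^{21 − 1} = 95367431640625.
Check values of n near the boundary:
  n = 334: C(334, 7) = 86359460961576; 86359460961576 < 95367431640625? YES
  n = 335: C(335, 7) = 88202498238195; 88202498238195 < 95367431640625? YES
  n = 336: C(336, 7) = 90079147136880; 90079147136880 < 95367431640625? YES
  n = 337: C(337, 7) = 91989916924632; 91989916924632 < 95367431640625? YES
  n = 338: C(338, 7) = 93935323022736; 93935323022736 < 95367431640625? YES
  n = 339: C(339, 7) = 95915887062372; 95915887062372 < 95367431640625? NO
  n = 340: C(340, 7) = 97932136940560; 97932136940560 < 95367431640625? NO
The largest n with C(n, 7) < 95367431640625 is n = 338 (where E[X] = 93935323022736/95367431640625 ≈ 0.985). Hence R_5(7) > 338, i.e. R_5(7) ≥ 339.

Largest n = 338; hence R_5(7) > 338.


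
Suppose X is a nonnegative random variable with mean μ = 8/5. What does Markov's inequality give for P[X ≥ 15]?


μ = E[X] = 8/5, a = 15.
Markov: P[X ≥ 15] ≤ μ/a = (8/5)/15 = 8/75.
Numerically: ≈ 0.107.
(Since a = 15 > μ = 1.600, the bound 8/75 is < 1 and informative.)

P[X ≥ 15] ≤ 8/75 ≈ 0.107.


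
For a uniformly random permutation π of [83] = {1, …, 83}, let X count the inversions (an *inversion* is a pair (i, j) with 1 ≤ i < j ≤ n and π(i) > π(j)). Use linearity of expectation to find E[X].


Write X = Σ X_I over the C(83, 2) = 3403 pairs i < j, with X_I the indicator of one inversion.
There are 3403 indicators.
For each fixed pair i < j, the values π(i) and π(j) are two distinct elements of {1, …, 83} in uniformly random order; by symmetry P[π(i) > π(j)] = 1/2.
By linearity: E[X] = 3403 · (1/2) = C(83, 2) · (1/2) = 3403/2 = 3403/2 ≈ 1701.50000.

E[X] = 3403/2 = 1701.50000.


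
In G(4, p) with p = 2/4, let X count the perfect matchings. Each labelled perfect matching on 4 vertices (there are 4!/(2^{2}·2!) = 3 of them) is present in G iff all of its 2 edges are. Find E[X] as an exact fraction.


K_4 has 4!/(2^{2}·2!) = 3 labelled perfect matchings.
For each such perfect matching H, let X_H = 1 if all 2 edges of H are present in G. Then P[X_H = 1] = p^{2} = (1/2)^{2} = 1/4.
By linearity: E[X] = Σ_H E[X_H] = 3 · p^{2} = 3 · 1/4 = 3/4.
Numerically: E[X] ≈ 0.75.

E[X] = 3 · (1/2)^{2} = 3/4 ≈ 0.75.


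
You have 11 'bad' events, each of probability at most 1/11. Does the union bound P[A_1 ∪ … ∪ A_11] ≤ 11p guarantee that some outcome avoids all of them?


Union bound: P[∪_{i=1}^{11} A_i] ≤ Σ_i P[A_i] ≤ 11·p = 11·(1/11) = 1.
Numerically: 1 ≈ 1.000000.
Is 1 < 1? NO.
Since the bound 1 is ≥ 1, the union bound is uninformative here; it does NOT by itself certify existence.

11·p = 1 ≈ 1.000000; existence NOT certified by the union bound.


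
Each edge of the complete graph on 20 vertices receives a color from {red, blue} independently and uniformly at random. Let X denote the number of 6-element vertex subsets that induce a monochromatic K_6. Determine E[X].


Let X = Σ_S X_S over the C(20, 6) = 38760 subsets S of size 6, where X_S = 1 if the K_6 on S is monochromatic.
For a fixed S, the K_6 on S has C(6, 2) = 15 edges. P[all 15 edges red] = (1/2)^15, and likewise for blue, so P[monochromatic] = 2·(1/2)^15 = 2^{1 − 15} = 1/16384.
By linearity: E[X] = C(20, 6) · 2^{1 − 15} = 38760 · 1/16384 = 4845/2048.
Numerically: E[X] ≈ 2.3657.

E[X] = C(20,6)·2^(1−C(6,2)) = 4845/2048 ≈ 2.3657.


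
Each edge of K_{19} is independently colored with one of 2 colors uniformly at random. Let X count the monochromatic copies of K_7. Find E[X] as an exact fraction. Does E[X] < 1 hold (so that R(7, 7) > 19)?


E[X] = C(19, 7) · 2^{1 − 21} = 50388 · 2^{−20} = 50388/1048576.
As a reduced fraction: E[X] = 12597/262144 ≈ 0.0480537.
Is E[X] < 1? YES.
Since E[X] < 1, there exists a 2-coloring of K_{19} with no monochromatic K_7; hence R(7, 7) > 19.

E[X] = 12597/262144 ≈ 0.0480537; E[X] < 1, so R(7, 7) > 19.
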